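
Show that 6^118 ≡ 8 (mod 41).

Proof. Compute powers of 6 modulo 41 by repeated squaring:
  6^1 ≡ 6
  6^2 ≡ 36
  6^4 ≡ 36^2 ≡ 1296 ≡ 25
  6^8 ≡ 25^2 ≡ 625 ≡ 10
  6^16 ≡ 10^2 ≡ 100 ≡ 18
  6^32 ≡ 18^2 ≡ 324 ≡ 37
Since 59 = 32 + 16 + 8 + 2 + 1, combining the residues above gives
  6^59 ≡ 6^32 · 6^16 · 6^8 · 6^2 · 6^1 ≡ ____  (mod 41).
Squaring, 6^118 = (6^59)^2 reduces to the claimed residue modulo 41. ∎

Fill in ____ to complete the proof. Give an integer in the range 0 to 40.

Multiply the listed residues: 37 · 18 · 10 · 36 · 6 = 666 → 6660 → 239760 → 1438560.
Reducing modulo 41: 1438560 = 35086·41 + 34, so 6^59 ≡ 34.

34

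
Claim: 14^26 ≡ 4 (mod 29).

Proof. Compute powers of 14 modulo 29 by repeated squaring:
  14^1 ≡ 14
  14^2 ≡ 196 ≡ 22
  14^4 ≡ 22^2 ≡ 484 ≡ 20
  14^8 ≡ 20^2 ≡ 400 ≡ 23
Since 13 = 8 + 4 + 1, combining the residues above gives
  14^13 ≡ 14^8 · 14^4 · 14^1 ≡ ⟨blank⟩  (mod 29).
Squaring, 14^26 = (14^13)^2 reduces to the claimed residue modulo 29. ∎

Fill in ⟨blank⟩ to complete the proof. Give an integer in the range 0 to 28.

14^8 · 14^4 · 14^1 ≡ 23 · 20 · 14 = 6440.
6440 mod 29 = 2, so 14^13 ≡ 2 (mod 29).

2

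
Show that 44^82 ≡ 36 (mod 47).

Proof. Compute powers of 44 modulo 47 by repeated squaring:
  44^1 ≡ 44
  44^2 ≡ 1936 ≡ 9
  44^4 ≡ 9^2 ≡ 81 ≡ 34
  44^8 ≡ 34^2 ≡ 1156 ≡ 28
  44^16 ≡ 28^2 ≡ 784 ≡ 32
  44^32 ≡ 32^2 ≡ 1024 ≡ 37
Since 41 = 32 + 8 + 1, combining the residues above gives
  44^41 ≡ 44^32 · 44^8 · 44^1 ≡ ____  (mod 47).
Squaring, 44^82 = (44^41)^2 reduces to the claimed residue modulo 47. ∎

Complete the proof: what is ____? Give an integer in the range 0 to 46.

41

44^32 · 44^8 · 44^1 ≡ 37 · 28 · 44 = 45584.
45584 mod 47 = 41, so 44^41 ≡ 41 (mod 47).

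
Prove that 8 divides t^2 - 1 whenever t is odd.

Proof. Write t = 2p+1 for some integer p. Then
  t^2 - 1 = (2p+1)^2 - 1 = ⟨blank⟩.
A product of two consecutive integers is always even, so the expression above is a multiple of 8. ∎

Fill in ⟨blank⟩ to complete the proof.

4p(p + 1)

(2p+1)^2 - 1 = 4p^2 + 4p + 1 - 1 = 4p^2 + 4p = 4p(p+1).
Since p and p+1 are consecutive, p(p+1) is even, and 4·(even) is a multiple of 8.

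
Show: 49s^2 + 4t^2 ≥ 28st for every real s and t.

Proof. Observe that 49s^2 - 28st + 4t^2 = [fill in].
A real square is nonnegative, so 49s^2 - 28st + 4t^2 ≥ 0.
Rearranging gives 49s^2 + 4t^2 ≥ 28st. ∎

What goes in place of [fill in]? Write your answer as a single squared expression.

(7s - 2t)^2

49s^2 - 28st + 4t^2 is a perfect-square trinomial: the outer terms are (7s)^2 and (2t)^2, and the cross term is -2·7s·2t.
So 49s^2 - 28st + 4t^2 = (7s - 2t)^2 ≥ 0.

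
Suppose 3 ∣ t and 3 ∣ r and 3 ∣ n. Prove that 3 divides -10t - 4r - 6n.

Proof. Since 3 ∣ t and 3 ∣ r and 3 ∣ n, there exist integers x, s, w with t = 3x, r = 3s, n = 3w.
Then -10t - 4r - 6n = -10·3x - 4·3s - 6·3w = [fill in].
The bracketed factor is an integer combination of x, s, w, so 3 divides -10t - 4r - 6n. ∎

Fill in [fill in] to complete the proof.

3(-4s - 6w - 10x)

Each term has a factor of 3: -10·3x - 4·3s - 6·3w = 3·(-4s - 6w - 10x).
Since -4s - 6w - 10x is an integer, 3 ∣ (-10t - 4r - 6n).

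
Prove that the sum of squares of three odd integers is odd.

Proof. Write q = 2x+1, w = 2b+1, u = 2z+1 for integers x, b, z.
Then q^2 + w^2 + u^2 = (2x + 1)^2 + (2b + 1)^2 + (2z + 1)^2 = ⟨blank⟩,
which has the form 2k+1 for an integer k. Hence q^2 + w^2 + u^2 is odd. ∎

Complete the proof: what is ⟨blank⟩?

2(2b^2 + 2b + 2x^2 + 2x + 2z^2 + 2z + 1) + 1

Expanding: (2x + 1)^2 + (2b + 1)^2 + (2z + 1)^2 = 4b^2 + 4b + 4x^2 + 4x + 4z^2 + 4z + 3.
Every term except the constant is even, so this is 2(2b^2 + 2b + 2x^2 + 2x + 2z^2 + 2z + 1) + 1,
and 2b^2 + 2b + 2x^2 + 2x + 2z^2 + 2z + 1 ∈ ℤ gives the required form.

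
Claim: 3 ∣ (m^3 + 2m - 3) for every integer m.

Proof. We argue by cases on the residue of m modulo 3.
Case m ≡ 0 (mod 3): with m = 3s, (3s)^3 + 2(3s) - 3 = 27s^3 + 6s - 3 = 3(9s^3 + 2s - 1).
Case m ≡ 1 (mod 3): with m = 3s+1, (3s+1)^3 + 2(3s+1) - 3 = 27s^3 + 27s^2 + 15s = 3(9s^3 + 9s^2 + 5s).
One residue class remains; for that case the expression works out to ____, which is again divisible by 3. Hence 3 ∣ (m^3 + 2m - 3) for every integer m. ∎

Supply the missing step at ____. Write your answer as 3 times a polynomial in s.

The residues treated are {0, 1}, so the missing case is m ≡ 2 (mod 3); write m = 3s+2.
Then (3s+2)^3 + 2(3s+2) - 3 = 27s^3 + 54s^2 + 42s + 9 = 3(9s^3 + 18s^2 + 14s + 3).

3(9s^3 + 18s^2 + 14s + 3)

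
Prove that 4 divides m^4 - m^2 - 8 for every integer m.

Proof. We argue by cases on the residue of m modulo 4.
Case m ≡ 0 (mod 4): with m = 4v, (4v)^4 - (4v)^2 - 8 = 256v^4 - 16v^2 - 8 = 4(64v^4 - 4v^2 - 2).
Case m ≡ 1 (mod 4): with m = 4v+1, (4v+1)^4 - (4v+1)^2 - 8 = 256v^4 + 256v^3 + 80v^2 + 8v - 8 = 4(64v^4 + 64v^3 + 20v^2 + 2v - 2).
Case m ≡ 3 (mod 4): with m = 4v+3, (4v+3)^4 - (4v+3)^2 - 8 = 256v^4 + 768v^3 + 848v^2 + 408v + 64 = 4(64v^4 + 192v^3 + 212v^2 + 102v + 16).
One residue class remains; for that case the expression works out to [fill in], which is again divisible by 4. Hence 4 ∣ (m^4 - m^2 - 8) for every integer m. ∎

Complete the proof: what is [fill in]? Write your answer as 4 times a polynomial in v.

Only m ≡ 2 (mod 4) is unaccounted for. Put m = 4v+2:
(4v+2)^4 - (4v+2)^2 - 8 expands to 256v^4 + 512v^3 + 368v^2 + 112v + 4,
and factoring out 4 leaves 4(64v^4 + 128v^3 + 92v^2 + 28v + 1).

4(64v^4 + 128v^3 + 92v^2 + 28v + 1)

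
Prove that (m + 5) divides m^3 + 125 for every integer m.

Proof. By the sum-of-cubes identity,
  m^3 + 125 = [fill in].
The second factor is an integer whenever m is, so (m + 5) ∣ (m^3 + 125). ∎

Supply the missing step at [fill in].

a^3 + b^3 = (a + b)(a^2 - ab + b^2). With a = m, b = 5:
m^3 + 125 = (m + 5)(m^2 - 5m + 25).

(m + 5)(m^2 - 5m + 25)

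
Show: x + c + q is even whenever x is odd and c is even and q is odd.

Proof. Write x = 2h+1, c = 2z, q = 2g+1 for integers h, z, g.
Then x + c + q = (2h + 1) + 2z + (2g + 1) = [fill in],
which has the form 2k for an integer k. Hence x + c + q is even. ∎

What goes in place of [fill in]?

(2h + 1) + 2z + (2g + 1) = 2g + 2h + 2z + 2
= 2(g + h + z + 1).
Since g + h + z + 1 is an integer, the sum is of the form 2k for an integer k.

2(g + h + z + 1)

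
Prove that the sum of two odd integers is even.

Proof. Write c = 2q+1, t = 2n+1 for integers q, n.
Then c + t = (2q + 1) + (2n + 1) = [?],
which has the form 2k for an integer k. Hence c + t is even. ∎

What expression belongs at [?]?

(2q + 1) + (2n + 1) = 2n + 2q + 2
= 2(n + q + 1).
Since n + q + 1 is an integer, the sum is of the form 2k for an integer k.

2(n + q + 1)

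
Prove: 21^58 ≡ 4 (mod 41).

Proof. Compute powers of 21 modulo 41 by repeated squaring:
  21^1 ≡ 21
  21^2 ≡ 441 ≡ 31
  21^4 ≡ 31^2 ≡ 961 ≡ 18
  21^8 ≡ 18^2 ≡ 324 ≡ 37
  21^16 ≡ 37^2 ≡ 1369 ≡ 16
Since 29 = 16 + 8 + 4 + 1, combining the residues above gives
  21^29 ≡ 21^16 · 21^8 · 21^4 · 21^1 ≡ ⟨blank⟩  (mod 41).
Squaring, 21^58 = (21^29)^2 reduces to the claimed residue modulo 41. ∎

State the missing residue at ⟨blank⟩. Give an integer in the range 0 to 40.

39

21^16 · 21^8 · 21^4 · 21^1 ≡ 16 · 37 · 18 · 21 = 223776.
223776 mod 41 = 39, so 21^29 ≡ 39 (mod 41).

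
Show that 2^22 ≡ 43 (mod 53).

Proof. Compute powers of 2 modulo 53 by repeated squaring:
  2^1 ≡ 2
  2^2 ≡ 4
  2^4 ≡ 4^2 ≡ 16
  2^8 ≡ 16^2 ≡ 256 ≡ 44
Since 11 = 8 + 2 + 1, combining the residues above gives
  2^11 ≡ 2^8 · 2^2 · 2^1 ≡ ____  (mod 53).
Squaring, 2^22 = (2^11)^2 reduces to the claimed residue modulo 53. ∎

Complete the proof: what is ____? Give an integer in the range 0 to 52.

2^8 · 2^2 · 2^1 ≡ 44 · 4 · 2 = 352.
352 mod 53 = 34, so 2^11 ≡ 34 (mod 53).

34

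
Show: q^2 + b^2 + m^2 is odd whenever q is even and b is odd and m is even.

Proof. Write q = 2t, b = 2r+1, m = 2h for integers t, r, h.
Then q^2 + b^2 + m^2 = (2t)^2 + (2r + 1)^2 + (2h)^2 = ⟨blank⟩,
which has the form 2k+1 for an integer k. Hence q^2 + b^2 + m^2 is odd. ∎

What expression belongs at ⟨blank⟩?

Expanding: (2t)^2 + (2r + 1)^2 + (2h)^2 = 4h^2 + 4r^2 + 4r + 4t^2 + 1.
Every term except the constant is even, so this is 2(2h^2 + 2r^2 + 2r + 2t^2) + 1,
and 2h^2 + 2r^2 + 2r + 2t^2 ∈ ℤ gives the required form.

2(2h^2 + 2r^2 + 2r + 2t^2) + 1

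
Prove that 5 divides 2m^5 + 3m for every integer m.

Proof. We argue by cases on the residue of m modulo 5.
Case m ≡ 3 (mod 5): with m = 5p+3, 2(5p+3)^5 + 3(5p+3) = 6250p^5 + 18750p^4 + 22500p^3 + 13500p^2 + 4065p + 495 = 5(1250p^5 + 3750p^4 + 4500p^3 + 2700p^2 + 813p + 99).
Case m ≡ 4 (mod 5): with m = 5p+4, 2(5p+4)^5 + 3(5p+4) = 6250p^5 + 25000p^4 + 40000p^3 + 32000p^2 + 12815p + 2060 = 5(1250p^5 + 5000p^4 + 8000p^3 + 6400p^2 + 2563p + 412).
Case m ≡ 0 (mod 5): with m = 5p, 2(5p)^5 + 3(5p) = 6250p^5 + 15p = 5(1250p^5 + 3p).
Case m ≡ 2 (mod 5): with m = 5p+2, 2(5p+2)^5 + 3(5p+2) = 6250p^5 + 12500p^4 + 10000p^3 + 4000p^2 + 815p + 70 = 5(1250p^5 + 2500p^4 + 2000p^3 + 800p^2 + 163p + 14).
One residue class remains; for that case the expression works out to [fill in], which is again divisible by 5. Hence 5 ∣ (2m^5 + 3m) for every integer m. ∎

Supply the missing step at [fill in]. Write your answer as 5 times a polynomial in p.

The residues treated are {3, 4, 0, 2}, so the missing case is m ≡ 1 (mod 5); write m = 5p+1.
Then 2(5p+1)^5 + 3(5p+1) = 6250p^5 + 6250p^4 + 2500p^3 + 500p^2 + 65p + 5 = 5(1250p^5 + 1250p^4 + 500p^3 + 100p^2 + 13p + 1).

5(1250p^5 + 1250p^4 + 500p^3 + 100p^2 + 13p + 1)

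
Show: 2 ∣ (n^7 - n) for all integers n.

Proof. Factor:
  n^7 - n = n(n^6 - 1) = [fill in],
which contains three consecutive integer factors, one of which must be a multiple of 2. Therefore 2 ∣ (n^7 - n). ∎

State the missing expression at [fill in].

(n - 1)n(n + 1)(n^4 + n^2 + 1)

n^6 - 1 = (n^2 - 1)(n^4 + n^2 + 1), and n^2 - 1 = (n-1)(n+1).
So n(n^6 - 1) = (n - 1)n(n + 1)(n^4 + n^2 + 1).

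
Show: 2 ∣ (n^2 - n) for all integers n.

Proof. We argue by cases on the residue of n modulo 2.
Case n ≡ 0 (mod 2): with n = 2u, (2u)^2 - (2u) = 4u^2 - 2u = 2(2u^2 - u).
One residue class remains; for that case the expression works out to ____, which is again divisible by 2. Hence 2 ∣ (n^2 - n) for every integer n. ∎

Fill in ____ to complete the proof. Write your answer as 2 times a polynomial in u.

Only n ≡ 1 (mod 2) is unaccounted for. Put n = 2u+1:
(2u+1)^2 - (2u+1) expands to 4u^2 + 2u,
and factoring out 2 leaves 2(2u^2 + u).

2(2u^2 + u)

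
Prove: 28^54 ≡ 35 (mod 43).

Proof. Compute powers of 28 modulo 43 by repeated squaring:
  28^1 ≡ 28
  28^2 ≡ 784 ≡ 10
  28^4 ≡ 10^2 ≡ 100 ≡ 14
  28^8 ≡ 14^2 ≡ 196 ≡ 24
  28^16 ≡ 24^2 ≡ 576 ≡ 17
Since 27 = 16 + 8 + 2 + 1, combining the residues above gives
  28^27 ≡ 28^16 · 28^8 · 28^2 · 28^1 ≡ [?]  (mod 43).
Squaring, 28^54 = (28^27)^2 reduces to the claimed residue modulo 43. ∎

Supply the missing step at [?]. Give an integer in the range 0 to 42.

32

Multiply the listed residues: 17 · 24 · 10 · 28 = 408 → 4080 → 114240.
Reducing modulo 43: 114240 = 2656·43 + 32, so 28^27 ≡ 32.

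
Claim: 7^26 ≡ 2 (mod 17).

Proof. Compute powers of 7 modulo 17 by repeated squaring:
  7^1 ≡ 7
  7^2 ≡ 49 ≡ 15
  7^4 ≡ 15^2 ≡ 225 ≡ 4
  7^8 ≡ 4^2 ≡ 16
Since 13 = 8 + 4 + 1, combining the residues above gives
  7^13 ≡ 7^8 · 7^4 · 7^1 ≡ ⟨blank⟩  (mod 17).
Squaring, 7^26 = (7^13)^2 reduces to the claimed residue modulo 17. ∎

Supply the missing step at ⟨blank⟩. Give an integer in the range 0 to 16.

6

Multiply the listed residues: 16 · 4 · 7 = 64 → 448.
Reducing modulo 17: 448 = 26·17 + 6, so 7^13 ≡ 6.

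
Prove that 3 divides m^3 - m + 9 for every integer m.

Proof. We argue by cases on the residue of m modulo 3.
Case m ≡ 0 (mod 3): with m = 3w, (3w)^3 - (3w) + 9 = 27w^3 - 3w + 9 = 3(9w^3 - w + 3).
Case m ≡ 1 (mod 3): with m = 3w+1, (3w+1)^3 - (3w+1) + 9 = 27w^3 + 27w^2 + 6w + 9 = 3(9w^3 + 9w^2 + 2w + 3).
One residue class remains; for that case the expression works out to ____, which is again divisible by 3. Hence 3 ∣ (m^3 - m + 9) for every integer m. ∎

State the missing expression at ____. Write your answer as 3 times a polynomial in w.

3(9w^3 + 18w^2 + 11w + 5)

The residues treated are {0, 1}, so the missing case is m ≡ 2 (mod 3); write m = 3w+2.
Then (3w+2)^3 - (3w+2) + 9 = 27w^3 + 54w^2 + 33w + 15 = 3(9w^3 + 18w^2 + 11w + 5).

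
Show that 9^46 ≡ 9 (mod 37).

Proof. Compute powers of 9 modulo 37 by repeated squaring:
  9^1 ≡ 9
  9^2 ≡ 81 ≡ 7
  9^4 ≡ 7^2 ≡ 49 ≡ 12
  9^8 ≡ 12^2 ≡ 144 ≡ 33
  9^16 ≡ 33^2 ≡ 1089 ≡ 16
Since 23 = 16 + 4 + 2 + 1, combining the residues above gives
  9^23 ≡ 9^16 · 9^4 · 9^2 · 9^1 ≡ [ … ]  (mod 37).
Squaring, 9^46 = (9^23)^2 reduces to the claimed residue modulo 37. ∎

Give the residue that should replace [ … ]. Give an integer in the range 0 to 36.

9^16 · 9^4 · 9^2 · 9^1 ≡ 16 · 12 · 7 · 9 = 12096.
12096 mod 37 = 34, so 9^23 ≡ 34 (mod 37).

34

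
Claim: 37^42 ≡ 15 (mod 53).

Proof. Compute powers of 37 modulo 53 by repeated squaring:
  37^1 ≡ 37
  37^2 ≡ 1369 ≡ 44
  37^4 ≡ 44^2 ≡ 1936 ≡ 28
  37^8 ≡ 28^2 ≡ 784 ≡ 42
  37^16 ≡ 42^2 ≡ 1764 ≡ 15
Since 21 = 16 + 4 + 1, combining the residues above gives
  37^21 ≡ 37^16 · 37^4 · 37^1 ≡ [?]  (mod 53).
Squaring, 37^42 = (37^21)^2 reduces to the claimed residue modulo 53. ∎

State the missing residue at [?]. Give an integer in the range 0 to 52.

Multiply the listed residues: 15 · 28 · 37 = 420 → 15540.
Reducing modulo 53: 15540 = 293·53 + 11, so 37^21 ≡ 11.

11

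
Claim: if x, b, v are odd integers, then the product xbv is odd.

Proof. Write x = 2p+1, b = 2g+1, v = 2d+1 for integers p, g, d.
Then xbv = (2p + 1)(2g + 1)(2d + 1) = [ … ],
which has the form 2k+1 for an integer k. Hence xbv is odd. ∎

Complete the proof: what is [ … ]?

2(4dgp + 2dg + 2dp + d + 2gp + g + p) + 1

Expanding: (2p + 1)(2g + 1)(2d + 1) = 8dgp + 4dg + 4dp + 2d + 4gp + 2g + 2p + 1.
Every term except the constant is even, so this is 2(4dgp + 2dg + 2dp + d + 2gp + g + p) + 1,
and 4dgp + 2dg + 2dp + d + 2gp + g + p ∈ ℤ gives the required form.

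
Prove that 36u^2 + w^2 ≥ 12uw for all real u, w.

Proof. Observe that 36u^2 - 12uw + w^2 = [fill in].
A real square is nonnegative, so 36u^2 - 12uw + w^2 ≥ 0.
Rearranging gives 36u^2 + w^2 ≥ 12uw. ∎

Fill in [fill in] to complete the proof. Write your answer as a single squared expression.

(6u - w)^2

36u^2 - 12uw + w^2 is a perfect-square trinomial: the outer terms are (6u)^2 and (w)^2, and the cross term is -2·6u·w.
So 36u^2 - 12uw + w^2 = (6u - w)^2 ≥ 0.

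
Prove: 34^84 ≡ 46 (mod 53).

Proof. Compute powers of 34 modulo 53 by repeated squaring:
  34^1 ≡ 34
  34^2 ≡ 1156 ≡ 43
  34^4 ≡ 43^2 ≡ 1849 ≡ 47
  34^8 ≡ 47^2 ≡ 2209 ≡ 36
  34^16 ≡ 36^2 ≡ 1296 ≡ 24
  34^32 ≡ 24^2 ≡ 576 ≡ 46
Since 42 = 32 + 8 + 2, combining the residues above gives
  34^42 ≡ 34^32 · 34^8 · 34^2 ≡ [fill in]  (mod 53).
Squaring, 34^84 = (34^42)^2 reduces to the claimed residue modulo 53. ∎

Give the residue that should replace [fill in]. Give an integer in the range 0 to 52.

34^32 · 34^8 · 34^2 ≡ 46 · 36 · 43 = 71208.
71208 mod 53 = 29, so 34^42 ≡ 29 (mod 53).

29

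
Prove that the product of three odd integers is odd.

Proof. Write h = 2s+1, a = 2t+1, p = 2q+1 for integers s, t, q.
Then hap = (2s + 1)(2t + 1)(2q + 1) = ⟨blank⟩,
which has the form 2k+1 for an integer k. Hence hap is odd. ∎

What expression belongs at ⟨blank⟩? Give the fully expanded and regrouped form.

2(4qst + 2qs + 2qt + q + 2st + s + t) + 1

Expanding: (2s + 1)(2t + 1)(2q + 1) = 8qst + 4qs + 4qt + 2q + 4st + 2s + 2t + 1.
Every term except the constant is even, so this is 2(4qst + 2qs + 2qt + q + 2st + s + t) + 1,
and 4qst + 2qs + 2qt + q + 2st + s + t ∈ ℤ gives the required form.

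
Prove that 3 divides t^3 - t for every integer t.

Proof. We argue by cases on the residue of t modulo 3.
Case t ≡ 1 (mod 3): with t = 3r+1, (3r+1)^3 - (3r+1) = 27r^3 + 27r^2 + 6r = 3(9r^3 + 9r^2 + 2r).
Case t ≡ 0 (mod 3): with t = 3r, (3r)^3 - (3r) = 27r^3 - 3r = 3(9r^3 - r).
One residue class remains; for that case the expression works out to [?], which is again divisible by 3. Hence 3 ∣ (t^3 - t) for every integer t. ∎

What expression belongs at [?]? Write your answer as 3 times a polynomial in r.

Only t ≡ 2 (mod 3) is unaccounted for. Put t = 3r+2:
(3r+2)^3 - (3r+2) expands to 27r^3 + 54r^2 + 33r + 6,
and factoring out 3 leaves 3(9r^3 + 18r^2 + 11r + 2).

3(9r^3 + 18r^2 + 11r + 2)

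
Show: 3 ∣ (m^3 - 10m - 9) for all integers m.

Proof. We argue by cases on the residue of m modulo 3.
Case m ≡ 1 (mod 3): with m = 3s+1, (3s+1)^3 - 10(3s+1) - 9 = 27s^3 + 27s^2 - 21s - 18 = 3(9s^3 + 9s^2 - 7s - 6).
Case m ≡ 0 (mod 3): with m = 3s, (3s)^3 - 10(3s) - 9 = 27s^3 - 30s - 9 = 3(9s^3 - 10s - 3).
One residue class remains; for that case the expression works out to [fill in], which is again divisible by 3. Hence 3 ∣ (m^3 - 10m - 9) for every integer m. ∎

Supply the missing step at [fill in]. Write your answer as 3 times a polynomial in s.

3(9s^3 + 18s^2 + 2s - 7)

The residues treated are {1, 0}, so the missing case is m ≡ 2 (mod 3); write m = 3s+2.
Then (3s+2)^3 - 10(3s+2) - 9 = 27s^3 + 54s^2 + 6s - 21 = 3(9s^3 + 18s^2 + 2s - 7).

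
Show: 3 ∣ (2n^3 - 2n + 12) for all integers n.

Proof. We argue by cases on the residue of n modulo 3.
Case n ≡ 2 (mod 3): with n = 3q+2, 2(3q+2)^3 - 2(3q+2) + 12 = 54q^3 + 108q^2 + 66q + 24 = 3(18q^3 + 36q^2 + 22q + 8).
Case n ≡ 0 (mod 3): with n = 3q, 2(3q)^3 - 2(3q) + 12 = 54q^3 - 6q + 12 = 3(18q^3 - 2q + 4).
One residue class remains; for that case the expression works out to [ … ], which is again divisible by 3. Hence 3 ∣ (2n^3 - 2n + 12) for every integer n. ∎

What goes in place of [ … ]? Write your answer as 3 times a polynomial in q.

3(18q^3 + 18q^2 + 4q + 4)

The residues treated are {2, 0}, so the missing case is n ≡ 1 (mod 3); write n = 3q+1.
Then 2(3q+1)^3 - 2(3q+1) + 12 = 54q^3 + 54q^2 + 12q + 12 = 3(18q^3 + 18q^2 + 4q + 4).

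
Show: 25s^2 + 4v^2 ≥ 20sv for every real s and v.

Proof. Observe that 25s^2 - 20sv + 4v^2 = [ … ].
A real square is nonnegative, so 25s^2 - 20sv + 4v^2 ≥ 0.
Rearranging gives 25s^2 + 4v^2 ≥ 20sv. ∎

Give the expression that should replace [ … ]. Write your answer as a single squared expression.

25s^2 - 20sv + 4v^2 is a perfect-square trinomial: the outer terms are (5s)^2 and (2v)^2, and the cross term is -2·5s·2v.
So 25s^2 - 20sv + 4v^2 = (5s - 2v)^2 ≥ 0.

(5s - 2v)^2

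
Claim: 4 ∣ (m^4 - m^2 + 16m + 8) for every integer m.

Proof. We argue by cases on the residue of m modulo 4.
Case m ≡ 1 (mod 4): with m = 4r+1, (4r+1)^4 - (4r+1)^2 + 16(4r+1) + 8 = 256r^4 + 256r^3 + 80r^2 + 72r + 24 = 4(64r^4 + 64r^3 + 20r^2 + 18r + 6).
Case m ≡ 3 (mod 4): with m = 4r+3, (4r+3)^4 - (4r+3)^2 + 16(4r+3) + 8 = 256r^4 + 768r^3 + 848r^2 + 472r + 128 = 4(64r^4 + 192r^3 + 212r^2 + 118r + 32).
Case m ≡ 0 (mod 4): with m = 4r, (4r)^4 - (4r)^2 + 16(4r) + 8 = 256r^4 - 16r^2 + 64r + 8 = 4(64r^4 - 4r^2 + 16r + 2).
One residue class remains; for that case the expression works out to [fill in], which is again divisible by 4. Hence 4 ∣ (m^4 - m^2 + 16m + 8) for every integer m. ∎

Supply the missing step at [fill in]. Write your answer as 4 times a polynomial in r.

4(64r^4 + 128r^3 + 92r^2 + 44r + 13)

The residues treated are {1, 3, 0}, so the missing case is m ≡ 2 (mod 4); write m = 4r+2.
Then (4r+2)^4 - (4r+2)^2 + 16(4r+2) + 8 = 256r^4 + 512r^3 + 368r^2 + 176r + 52 = 4(64r^4 + 128r^3 + 92r^2 + 44r + 13).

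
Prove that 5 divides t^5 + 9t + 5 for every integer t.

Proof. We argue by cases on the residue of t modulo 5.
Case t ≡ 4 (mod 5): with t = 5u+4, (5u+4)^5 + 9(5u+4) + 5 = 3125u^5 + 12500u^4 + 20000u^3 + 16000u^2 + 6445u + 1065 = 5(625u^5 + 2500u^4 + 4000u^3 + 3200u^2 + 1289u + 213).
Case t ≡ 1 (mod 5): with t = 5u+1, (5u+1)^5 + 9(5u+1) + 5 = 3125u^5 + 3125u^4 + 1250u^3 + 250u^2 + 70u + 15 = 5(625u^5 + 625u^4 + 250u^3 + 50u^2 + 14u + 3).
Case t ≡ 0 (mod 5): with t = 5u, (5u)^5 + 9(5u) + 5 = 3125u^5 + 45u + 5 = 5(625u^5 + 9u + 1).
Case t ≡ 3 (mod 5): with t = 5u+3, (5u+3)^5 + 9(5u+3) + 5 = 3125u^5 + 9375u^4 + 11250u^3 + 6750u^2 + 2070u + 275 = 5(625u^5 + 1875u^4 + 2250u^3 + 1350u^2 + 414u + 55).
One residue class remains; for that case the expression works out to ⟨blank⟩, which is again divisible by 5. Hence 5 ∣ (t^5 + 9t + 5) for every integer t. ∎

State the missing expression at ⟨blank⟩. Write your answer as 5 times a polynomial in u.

5(625u^5 + 1250u^4 + 1000u^3 + 400u^2 + 89u + 11)

Only t ≡ 2 (mod 5) is unaccounted for. Put t = 5u+2:
(5u+2)^5 + 9(5u+2) + 5 expands to 3125u^5 + 6250u^4 + 5000u^3 + 2000u^2 + 445u + 55,
and factoring out 5 leaves 5(625u^5 + 1250u^4 + 1000u^3 + 400u^2 + 89u + 11).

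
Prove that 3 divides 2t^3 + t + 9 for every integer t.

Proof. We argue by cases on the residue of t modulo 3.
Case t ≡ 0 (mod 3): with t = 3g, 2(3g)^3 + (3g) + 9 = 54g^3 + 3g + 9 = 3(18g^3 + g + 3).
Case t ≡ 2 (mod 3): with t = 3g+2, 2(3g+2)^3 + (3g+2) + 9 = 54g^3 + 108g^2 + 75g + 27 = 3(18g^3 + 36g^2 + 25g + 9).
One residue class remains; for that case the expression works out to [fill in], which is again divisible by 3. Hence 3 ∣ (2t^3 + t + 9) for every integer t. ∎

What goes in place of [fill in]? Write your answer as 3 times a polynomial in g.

3(18g^3 + 18g^2 + 7g + 4)

Only t ≡ 1 (mod 3) is unaccounted for. Put t = 3g+1:
2(3g+1)^3 + (3g+1) + 9 expands to 54g^3 + 54g^2 + 21g + 12,
and factoring out 3 leaves 3(18g^3 + 18g^2 + 7g + 4).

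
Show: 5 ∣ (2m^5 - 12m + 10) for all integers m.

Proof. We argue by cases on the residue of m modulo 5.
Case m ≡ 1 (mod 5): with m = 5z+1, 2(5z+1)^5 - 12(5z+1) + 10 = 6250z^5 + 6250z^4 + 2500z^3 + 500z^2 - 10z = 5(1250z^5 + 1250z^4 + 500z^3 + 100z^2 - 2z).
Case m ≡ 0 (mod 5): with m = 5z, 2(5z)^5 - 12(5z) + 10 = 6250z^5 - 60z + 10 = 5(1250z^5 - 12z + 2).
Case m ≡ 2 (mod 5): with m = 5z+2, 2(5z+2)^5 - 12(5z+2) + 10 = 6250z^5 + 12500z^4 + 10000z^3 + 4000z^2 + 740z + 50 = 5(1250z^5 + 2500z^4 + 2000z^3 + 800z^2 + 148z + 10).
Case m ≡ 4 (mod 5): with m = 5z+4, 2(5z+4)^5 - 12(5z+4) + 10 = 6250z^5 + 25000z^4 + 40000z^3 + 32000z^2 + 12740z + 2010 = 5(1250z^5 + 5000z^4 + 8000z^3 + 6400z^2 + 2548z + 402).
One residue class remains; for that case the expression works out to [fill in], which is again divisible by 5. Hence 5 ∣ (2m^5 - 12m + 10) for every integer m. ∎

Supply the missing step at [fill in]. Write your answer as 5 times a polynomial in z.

Only m ≡ 3 (mod 5) is unaccounted for. Put m = 5z+3:
2(5z+3)^5 - 12(5z+3) + 10 expands to 6250z^5 + 18750z^4 + 22500z^3 + 13500z^2 + 3990z + 460,
and factoring out 5 leaves 5(1250z^5 + 3750z^4 + 4500z^3 + 2700z^2 + 798z + 92).

5(1250z^5 + 3750z^4 + 4500z^3 + 2700z^2 + 798z + 92)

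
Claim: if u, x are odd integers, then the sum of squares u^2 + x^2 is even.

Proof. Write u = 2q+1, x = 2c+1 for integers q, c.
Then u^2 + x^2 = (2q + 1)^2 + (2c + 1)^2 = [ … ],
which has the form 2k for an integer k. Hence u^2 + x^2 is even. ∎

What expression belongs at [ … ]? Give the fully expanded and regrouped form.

2(2c^2 + 2c + 2q^2 + 2q + 1)

Expanding: (2q + 1)^2 + (2c + 1)^2 = 4c^2 + 4c + 4q^2 + 4q + 2.
Every term is even; pulling out the factor of 2 gives 2(2c^2 + 2c + 2q^2 + 2q + 1).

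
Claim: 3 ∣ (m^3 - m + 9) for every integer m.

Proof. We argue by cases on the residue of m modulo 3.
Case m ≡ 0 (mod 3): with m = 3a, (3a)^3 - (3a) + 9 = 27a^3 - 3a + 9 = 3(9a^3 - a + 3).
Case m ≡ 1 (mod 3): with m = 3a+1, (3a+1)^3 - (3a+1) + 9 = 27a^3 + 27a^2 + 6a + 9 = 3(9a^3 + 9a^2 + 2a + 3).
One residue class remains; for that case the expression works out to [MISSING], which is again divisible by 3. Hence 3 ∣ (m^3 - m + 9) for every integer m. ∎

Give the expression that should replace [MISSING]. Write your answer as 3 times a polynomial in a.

3(9a^3 + 18a^2 + 11a + 5)

Only m ≡ 2 (mod 3) is unaccounted for. Put m = 3a+2:
(3a+2)^3 - (3a+2) + 9 expands to 27a^3 + 54a^2 + 33a + 15,
and factoring out 3 leaves 3(9a^3 + 18a^2 + 11a + 5).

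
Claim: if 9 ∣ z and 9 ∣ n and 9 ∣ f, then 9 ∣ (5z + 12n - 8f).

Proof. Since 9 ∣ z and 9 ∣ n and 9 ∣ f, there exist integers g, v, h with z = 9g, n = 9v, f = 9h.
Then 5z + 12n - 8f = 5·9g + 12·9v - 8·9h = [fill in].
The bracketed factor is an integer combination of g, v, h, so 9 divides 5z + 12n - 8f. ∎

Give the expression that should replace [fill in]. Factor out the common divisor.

Each term has a factor of 9: 5·9g + 12·9v - 8·9h = 9·(5g - 8h + 12v).
Since 5g - 8h + 12v is an integer, 9 ∣ (5z + 12n - 8f).

9(5g - 8h + 12v)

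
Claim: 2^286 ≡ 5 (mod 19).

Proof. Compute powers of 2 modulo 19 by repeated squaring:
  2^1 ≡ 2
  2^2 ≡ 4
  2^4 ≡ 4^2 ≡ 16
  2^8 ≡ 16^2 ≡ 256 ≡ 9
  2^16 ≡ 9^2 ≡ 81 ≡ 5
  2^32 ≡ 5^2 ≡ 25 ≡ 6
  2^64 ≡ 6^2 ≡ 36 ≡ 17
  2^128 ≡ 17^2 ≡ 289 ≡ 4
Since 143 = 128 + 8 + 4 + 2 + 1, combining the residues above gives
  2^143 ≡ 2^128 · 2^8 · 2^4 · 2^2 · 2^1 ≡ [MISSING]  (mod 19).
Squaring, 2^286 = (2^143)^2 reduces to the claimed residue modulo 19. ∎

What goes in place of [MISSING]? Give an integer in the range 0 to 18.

Multiply the listed residues: 4 · 9 · 16 · 4 · 2 = 36 → 576 → 2304 → 4608.
Reducing modulo 19: 4608 = 242·19 + 10, so 2^143 ≡ 10.

10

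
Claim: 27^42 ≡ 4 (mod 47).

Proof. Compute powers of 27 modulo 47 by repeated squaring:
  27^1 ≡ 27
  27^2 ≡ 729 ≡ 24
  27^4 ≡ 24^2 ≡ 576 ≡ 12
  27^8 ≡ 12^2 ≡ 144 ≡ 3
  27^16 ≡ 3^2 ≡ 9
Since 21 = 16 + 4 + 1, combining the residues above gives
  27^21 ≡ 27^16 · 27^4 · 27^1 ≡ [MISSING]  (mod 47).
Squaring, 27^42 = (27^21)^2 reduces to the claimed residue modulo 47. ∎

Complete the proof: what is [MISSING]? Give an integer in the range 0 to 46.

2

27^16 · 27^4 · 27^1 ≡ 9 · 12 · 27 = 2916.
2916 mod 47 = 2, so 27^21 ≡ 2 (mod 47).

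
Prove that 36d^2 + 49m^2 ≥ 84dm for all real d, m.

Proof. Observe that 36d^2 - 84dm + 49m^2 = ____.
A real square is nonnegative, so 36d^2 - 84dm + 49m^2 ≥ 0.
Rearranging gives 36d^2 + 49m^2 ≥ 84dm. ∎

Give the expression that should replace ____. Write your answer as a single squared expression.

36d^2 - 84dm + 49m^2 is a perfect-square trinomial: the outer terms are (6d)^2 and (7m)^2, and the cross term is -2·6d·7m.
So 36d^2 - 84dm + 49m^2 = (6d - 7m)^2 ≥ 0.

(6d - 7m)^2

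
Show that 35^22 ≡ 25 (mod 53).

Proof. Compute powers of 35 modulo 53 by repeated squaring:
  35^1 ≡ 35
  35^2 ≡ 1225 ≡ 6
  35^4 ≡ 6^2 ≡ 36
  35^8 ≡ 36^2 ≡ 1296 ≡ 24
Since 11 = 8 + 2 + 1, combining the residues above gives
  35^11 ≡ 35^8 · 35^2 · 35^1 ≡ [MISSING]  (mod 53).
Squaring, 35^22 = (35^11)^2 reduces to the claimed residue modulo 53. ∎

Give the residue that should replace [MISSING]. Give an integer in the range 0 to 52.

35^8 · 35^2 · 35^1 ≡ 24 · 6 · 35 = 5040.
5040 mod 53 = 5, so 35^11 ≡ 5 (mod 53).

5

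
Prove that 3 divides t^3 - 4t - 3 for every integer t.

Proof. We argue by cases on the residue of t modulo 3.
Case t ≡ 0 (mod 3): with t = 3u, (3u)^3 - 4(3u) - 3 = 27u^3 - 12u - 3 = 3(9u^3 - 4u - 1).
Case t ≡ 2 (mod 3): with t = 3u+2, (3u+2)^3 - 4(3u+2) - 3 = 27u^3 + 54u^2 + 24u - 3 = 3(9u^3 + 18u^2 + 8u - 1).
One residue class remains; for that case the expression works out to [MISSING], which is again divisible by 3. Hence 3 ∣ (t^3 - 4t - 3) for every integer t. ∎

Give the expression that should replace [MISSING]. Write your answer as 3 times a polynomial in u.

The residues treated are {0, 2}, so the missing case is t ≡ 1 (mod 3); write t = 3u+1.
Then (3u+1)^3 - 4(3u+1) - 3 = 27u^3 + 27u^2 - 3u - 6 = 3(9u^3 + 9u^2 - u - 2).

3(9u^3 + 9u^2 - u - 2)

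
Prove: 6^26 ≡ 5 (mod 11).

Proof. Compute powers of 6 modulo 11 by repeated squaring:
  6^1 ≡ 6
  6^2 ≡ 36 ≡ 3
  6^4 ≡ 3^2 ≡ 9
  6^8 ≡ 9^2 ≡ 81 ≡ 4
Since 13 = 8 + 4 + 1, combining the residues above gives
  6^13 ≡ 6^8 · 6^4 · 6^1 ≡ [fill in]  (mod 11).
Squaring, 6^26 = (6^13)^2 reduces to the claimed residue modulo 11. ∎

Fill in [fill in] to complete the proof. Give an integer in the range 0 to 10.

7

Multiply the listed residues: 4 · 9 · 6 = 36 → 216.
Reducing modulo 11: 216 = 19·11 + 7, so 6^13 ≡ 7.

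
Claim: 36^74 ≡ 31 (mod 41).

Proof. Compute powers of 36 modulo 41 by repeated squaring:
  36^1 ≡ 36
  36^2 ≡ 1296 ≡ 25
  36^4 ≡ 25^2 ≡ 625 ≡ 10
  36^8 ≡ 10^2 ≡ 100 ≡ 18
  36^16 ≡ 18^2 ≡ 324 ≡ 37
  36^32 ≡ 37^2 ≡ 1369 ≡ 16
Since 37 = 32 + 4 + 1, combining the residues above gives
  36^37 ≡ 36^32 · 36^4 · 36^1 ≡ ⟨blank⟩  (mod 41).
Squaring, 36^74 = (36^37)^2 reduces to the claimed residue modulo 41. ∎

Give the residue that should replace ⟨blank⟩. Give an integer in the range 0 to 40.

20

Multiply the listed residues: 16 · 10 · 36 = 160 → 5760.
Reducing modulo 41: 5760 = 140·41 + 20, so 36^37 ≡ 20.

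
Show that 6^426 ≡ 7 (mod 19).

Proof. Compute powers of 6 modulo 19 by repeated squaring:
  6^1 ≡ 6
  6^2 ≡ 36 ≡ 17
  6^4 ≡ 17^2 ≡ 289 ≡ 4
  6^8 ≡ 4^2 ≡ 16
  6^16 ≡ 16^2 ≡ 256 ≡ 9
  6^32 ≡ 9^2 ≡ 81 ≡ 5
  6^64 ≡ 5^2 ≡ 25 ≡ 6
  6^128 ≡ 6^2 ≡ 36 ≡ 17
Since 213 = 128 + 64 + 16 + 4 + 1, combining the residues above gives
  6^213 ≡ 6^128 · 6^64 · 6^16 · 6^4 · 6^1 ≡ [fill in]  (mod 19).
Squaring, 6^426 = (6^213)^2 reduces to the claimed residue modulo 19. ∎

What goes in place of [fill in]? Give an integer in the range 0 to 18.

11

Multiply the listed residues: 17 · 6 · 9 · 4 · 6 = 102 → 918 → 3672 → 22032.
Reducing modulo 19: 22032 = 1159·19 + 11, so 6^213 ≡ 11.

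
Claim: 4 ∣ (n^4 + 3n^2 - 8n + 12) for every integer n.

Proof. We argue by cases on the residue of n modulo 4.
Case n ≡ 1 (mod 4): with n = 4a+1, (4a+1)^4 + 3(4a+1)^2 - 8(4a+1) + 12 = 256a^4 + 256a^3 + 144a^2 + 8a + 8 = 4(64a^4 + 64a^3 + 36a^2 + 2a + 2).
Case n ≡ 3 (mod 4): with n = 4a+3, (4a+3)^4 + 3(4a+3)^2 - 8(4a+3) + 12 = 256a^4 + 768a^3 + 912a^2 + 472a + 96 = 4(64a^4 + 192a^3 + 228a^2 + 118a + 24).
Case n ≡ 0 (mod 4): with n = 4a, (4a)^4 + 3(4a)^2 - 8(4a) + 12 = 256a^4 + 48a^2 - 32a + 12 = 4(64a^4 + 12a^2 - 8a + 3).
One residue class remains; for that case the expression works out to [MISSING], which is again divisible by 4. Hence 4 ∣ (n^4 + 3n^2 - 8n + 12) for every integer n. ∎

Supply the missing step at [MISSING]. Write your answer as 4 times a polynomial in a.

Only n ≡ 2 (mod 4) is unaccounted for. Put n = 4a+2:
(4a+2)^4 + 3(4a+2)^2 - 8(4a+2) + 12 expands to 256a^4 + 512a^3 + 432a^2 + 144a + 24,
and factoring out 4 leaves 4(64a^4 + 128a^3 + 108a^2 + 36a + 6).

4(64a^4 + 128a^3 + 108a^2 + 36a + 6)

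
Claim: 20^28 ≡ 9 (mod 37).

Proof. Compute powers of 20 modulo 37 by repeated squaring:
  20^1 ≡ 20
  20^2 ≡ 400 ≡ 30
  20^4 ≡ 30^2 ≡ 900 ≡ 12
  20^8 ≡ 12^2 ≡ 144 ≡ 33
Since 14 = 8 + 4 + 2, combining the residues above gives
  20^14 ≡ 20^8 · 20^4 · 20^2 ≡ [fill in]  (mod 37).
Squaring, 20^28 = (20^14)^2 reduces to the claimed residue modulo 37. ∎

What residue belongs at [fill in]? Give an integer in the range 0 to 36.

20^8 · 20^4 · 20^2 ≡ 33 · 12 · 30 = 11880.
11880 mod 37 = 3, so 20^14 ≡ 3 (mod 37).

3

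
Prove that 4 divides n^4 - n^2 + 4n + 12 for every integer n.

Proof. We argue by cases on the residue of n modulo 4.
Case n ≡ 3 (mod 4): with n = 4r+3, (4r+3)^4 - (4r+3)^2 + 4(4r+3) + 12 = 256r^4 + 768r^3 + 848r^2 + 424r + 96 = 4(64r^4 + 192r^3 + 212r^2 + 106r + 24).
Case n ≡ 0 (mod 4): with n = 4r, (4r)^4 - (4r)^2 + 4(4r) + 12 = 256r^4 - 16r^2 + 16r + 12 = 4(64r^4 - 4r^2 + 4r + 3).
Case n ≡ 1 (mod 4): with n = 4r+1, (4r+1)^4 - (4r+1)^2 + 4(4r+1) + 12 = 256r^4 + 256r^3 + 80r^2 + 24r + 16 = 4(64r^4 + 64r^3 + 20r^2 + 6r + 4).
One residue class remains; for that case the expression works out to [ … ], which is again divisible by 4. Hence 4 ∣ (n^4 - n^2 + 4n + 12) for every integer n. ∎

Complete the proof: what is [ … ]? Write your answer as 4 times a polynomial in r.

Only n ≡ 2 (mod 4) is unaccounted for. Put n = 4r+2:
(4r+2)^4 - (4r+2)^2 + 4(4r+2) + 12 expands to 256r^4 + 512r^3 + 368r^2 + 128r + 32,
and factoring out 4 leaves 4(64r^4 + 128r^3 + 92r^2 + 32r + 8).

4(64r^4 + 128r^3 + 92r^2 + 32r + 8)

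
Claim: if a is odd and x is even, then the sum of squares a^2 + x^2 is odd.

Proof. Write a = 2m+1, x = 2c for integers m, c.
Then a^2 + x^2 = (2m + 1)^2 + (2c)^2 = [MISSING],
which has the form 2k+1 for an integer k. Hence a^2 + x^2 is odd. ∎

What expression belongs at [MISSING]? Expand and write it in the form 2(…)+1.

2(2c^2 + 2m^2 + 2m) + 1

(2m + 1)^2 + (2c)^2 = 4c^2 + 4m^2 + 4m + 1
= 2(2c^2 + 2m^2 + 2m) + 1.
Since 2c^2 + 2m^2 + 2m is an integer, the sum of squares is of the form 2k+1 for an integer k.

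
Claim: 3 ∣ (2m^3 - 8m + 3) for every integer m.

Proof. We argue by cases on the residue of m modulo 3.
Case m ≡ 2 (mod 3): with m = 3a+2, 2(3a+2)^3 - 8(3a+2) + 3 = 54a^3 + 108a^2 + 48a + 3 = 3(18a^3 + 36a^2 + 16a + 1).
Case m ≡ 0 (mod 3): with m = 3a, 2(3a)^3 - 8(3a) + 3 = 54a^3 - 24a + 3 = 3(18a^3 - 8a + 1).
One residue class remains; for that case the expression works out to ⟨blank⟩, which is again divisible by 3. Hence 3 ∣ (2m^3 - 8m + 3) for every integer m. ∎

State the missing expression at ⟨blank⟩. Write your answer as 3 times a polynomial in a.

The residues treated are {2, 0}, so the missing case is m ≡ 1 (mod 3); write m = 3a+1.
Then 2(3a+1)^3 - 8(3a+1) + 3 = 54a^3 + 54a^2 - 6a - 3 = 3(18a^3 + 18a^2 - 2a - 1).

3(18a^3 + 18a^2 - 2a - 1)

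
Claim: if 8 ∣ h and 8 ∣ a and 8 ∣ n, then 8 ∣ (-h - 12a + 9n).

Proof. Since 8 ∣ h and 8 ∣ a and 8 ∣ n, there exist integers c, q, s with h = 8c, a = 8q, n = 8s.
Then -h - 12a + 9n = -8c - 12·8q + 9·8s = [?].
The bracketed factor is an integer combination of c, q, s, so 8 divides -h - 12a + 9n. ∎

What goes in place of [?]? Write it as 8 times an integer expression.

8(-c - 12q + 9s)

Each term has a factor of 8: -8c - 12·8q + 9·8s = 8·(-c - 12q + 9s).
Since -c - 12q + 9s is an integer, 8 ∣ (-h - 12a + 9n).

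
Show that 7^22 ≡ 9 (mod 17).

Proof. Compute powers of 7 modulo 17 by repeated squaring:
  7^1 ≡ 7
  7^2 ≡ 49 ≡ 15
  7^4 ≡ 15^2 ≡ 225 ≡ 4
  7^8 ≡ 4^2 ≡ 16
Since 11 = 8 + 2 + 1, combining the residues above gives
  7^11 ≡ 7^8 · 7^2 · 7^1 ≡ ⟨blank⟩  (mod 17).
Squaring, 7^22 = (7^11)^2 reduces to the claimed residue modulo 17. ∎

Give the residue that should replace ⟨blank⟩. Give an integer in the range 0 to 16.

14

7^8 · 7^2 · 7^1 ≡ 16 · 15 · 7 = 1680.
1680 mod 17 = 14, so 7^11 ≡ 14 (mod 17).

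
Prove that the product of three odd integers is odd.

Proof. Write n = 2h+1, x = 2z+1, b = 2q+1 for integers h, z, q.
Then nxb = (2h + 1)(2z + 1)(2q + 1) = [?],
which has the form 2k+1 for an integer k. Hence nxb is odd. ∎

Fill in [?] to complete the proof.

(2h + 1)(2z + 1)(2q + 1) = 8hqz + 4hq + 4hz + 2h + 4qz + 2q + 2z + 1
= 2(4hqz + 2hq + 2hz + h + 2qz + q + z) + 1.
Since 4hqz + 2hq + 2hz + h + 2qz + q + z is an integer, the product is of the form 2k+1 for an integer k.

2(4hqz + 2hq + 2hz + h + 2qz + q + z) + 1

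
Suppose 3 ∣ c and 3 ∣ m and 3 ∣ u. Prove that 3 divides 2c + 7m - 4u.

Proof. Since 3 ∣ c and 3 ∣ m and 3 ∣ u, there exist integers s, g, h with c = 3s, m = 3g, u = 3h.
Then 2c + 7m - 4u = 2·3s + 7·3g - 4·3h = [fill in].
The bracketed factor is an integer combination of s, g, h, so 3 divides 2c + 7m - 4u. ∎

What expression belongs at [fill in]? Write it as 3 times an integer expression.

3(7g - 4h + 2s)

Pull the common 3 out of every term: 2·3s + 7·3g - 4·3h = 3(7g - 4h + 2s).
7g - 4h + 2s is an integer, which exhibits the divisibility.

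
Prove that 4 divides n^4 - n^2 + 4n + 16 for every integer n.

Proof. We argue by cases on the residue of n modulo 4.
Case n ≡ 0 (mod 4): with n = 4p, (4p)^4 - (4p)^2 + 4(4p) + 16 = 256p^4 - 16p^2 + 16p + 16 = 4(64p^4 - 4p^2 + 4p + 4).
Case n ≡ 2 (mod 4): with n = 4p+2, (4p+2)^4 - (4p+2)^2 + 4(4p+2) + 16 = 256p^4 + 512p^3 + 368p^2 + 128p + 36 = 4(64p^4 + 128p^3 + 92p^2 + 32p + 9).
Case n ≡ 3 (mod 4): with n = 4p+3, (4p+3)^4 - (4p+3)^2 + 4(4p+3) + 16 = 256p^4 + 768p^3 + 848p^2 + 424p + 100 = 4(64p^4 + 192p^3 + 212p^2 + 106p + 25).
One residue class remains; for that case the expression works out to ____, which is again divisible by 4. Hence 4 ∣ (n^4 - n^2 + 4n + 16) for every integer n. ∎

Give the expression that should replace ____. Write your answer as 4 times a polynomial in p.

The residues treated are {0, 2, 3}, so the missing case is n ≡ 1 (mod 4); write n = 4p+1.
Then (4p+1)^4 - (4p+1)^2 + 4(4p+1) + 16 = 256p^4 + 256p^3 + 80p^2 + 24p + 20 = 4(64p^4 + 64p^3 + 20p^2 + 6p + 5).

4(64p^4 + 64p^3 + 20p^2 + 6p + 5)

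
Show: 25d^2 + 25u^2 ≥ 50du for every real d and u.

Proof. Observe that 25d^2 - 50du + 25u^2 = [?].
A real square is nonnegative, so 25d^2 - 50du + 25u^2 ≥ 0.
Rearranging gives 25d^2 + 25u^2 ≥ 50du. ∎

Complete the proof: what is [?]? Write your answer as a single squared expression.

25d^2 - 50du + 25u^2 is a perfect-square trinomial: the outer terms are (5d)^2 and (5u)^2, and the cross term is -2·5d·5u.
So 25d^2 - 50du + 25u^2 = (5d - 5u)^2 ≥ 0.

(5d - 5u)^2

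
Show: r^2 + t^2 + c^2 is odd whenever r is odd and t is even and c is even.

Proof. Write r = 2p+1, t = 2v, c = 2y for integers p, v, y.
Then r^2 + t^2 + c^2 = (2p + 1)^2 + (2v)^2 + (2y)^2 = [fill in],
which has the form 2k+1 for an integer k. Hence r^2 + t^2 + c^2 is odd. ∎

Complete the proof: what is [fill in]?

2(2p^2 + 2p + 2v^2 + 2y^2) + 1

(2p + 1)^2 + (2v)^2 + (2y)^2 = 4p^2 + 4p + 4v^2 + 4y^2 + 1
= 2(2p^2 + 2p + 2v^2 + 2y^2) + 1.
Since 2p^2 + 2p + 2v^2 + 2y^2 is an integer, the sum of squares is of the form 2k+1 for an integer k.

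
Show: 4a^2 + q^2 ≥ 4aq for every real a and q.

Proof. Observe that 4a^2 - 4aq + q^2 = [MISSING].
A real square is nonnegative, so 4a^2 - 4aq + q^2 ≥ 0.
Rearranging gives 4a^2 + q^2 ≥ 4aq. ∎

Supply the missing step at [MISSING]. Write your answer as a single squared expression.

4a^2 - 4aq + q^2 is a perfect-square trinomial: the outer terms are (2a)^2 and (q)^2, and the cross term is -2·2a·q.
So 4a^2 - 4aq + q^2 = (2a - q)^2 ≥ 0.

(2a - q)^2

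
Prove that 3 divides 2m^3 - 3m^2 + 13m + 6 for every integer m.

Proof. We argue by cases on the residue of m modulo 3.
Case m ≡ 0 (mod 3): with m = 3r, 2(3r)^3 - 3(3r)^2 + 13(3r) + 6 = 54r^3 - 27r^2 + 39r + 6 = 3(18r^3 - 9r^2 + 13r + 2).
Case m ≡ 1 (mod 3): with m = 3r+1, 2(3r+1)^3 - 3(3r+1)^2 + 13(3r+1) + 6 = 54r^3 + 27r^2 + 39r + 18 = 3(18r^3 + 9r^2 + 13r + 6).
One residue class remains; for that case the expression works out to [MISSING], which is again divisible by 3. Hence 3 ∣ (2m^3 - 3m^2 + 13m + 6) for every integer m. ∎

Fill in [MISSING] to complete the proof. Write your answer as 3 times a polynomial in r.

The residues treated are {0, 1}, so the missing case is m ≡ 2 (mod 3); write m = 3r+2.
Then 2(3r+2)^3 - 3(3r+2)^2 + 13(3r+2) + 6 = 54r^3 + 81r^2 + 75r + 36 = 3(18r^3 + 27r^2 + 25r + 12).

3(18r^3 + 27r^2 + 25r + 12)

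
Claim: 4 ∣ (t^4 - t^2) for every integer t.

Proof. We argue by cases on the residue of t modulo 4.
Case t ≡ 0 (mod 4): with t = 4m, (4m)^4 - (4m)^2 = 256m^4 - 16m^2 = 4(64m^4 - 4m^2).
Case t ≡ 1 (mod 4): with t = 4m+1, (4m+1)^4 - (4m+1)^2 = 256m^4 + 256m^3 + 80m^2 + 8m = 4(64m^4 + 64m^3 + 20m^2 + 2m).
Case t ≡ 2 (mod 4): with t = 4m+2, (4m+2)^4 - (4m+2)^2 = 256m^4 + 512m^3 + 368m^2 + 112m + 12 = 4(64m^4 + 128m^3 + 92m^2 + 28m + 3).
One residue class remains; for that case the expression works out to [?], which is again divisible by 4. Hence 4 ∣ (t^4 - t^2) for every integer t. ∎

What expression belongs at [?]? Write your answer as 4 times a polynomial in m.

4(64m^4 + 192m^3 + 212m^2 + 102m + 18)

Only t ≡ 3 (mod 4) is unaccounted for. Put t = 4m+3:
(4m+3)^4 - (4m+3)^2 expands to 256m^4 + 768m^3 + 848m^2 + 408m + 72,
and factoring out 4 leaves 4(64m^4 + 192m^3 + 212m^2 + 102m + 18).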